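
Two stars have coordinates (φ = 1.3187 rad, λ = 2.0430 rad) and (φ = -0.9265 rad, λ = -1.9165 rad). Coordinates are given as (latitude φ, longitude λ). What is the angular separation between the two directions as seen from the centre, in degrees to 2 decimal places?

Let φ₁ = 1.3187 rad, φ₂ = -0.9265 rad, and Δλ = 2.3237 rad.
cos c = sin φ₁ sin φ₂ + cos φ₁ cos φ₂ cos Δλ = (0.9684)(-0.7995) + (0.2494)(0.6006)(-0.6837) = -0.87669,
so c = arccos(-0.87669) = 2.63973 rad.
So the angular separation is 151.25°.

151.25°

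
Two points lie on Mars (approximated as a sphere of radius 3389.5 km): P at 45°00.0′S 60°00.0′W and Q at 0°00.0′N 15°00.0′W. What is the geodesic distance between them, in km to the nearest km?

In radians: φ₁ = -0.7854, φ₂ = 0.0000, Δλ = 45.000° = 0.7854 rad.
Haversine: a = sin²(Δφ/2) + cos φ₁ cos φ₂ sin²(Δλ/2) = 0.1464 + (0.7071)(1.0000)(0.1464) = 0.25000.
Central angle c = 2·arcsin(√a) = 1.04720 rad.
Distance = R·c = 3389.5 × 1.0472 ≈ 3549 km.

3549 km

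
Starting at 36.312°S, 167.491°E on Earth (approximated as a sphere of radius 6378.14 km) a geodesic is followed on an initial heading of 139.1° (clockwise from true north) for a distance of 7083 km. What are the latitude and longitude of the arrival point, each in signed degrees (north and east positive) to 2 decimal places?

-53.97°, -98.31°

Angular distance δ = d/R = 7083/6378.14 = 1.11051 rad; initial bearing θ = 2.4278 rad.
sin φ₂ = sin φ₁ cos δ + cos φ₁ sin δ cos θ = (-0.5922)(0.4442) + (0.8058)(0.8959)(-0.7559) = -0.8087, so φ₂ = -53.97°.
Δλ = atan2(sin θ sin δ cos φ₁, cos δ − sin φ₁ sin φ₂) = atan2(0.4727, -0.0347) = 94.200°.
λ₂ = 167.491° + 94.200° = 261.69° → -98.31° after wrapping to (−180°, 180°].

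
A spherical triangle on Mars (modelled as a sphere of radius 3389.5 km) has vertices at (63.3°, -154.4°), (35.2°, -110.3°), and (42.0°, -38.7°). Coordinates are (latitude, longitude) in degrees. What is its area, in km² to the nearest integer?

Side lengths (central angles): a = 0.9553, b = 1.1007, c = 0.6783 rad; semiperimeter s = 1.3671.
By l'Huilier's theorem, tan(E/4) = √[tan(s/2) tan((s−a)/2) tan((s−b)/2) tan((s−c)/2)], giving spherical excess E = 0.3608 rad.
Area = E·R² = 0.3608 × (3389.5)² ≈ 4145058 km².

4145058 km²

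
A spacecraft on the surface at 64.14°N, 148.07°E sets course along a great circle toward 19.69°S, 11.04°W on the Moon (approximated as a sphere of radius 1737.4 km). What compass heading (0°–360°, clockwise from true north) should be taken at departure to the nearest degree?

332°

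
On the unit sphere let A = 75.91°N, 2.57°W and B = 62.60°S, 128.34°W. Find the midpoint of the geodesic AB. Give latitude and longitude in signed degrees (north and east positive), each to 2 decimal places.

Central angle δ = 2.7560 rad. Interpolating on the sphere with fraction f = 0.5:
P = [sin((1−f)δ)·A + sin(fδ)·B] / sin δ = 2.6098·A + 2.6098·B in Cartesian coordinates,
giving P = (-0.1103, -0.9705, 0.2143), i.e. latitude 12.37°, longitude -96.49°.

12.37°, -96.49°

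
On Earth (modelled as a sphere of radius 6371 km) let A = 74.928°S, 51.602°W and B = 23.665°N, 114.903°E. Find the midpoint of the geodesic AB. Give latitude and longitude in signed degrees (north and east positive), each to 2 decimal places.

-40.28°, 109.67°

Central angle δ = 2.2385 rad. Interpolating on the sphere with fraction f = 0.5:
P = [sin((1−f)δ)·A + sin(fδ)·B] / sin δ = 1.1458·A + 1.1458·B in Cartesian coordinates,
giving P = (-0.2569, 0.7184, -0.6465), i.e. latitude -40.28°, longitude 109.67°.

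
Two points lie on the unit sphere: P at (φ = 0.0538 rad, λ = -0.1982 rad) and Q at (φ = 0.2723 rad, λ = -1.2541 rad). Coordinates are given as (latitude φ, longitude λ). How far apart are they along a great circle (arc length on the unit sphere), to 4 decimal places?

1.0609

Let φ₁ = 0.0538 rad, φ₂ = 0.2723 rad, and Δλ = -1.0559 rad.
cos c = sin φ₁ sin φ₂ + cos φ₁ cos φ₂ cos Δλ = (0.0538)(0.2689) + (0.9986)(0.9632)(0.4924) = 0.48808,
so c = arccos(0.48808) = 1.06091 rad.
On the unit sphere the arc length equals the central angle: 1.0609.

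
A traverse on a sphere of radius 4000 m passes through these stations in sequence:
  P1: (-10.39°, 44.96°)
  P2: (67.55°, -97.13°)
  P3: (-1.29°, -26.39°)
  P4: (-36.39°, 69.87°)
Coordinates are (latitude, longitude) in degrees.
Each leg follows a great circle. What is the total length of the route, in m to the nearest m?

20652 m

Leg P1→P2: central angle 2.0522 rad, distance 8208.8 m.
Leg P2→P3: central angle 1.4655 rad, distance 5861.9 m.
Leg P3→P4: central angle 1.6453 rad, distance 6581.1 m.
Total: 8208.8 + 5861.9 + 6581.1 ≈ 20652 m.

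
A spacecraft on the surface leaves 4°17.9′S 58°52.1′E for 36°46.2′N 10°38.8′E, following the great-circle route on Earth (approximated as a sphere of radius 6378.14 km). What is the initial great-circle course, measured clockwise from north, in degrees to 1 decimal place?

With φ₁ = -0.0750, φ₂ = 0.6418, Δλ = -0.8416 rad, the forward-azimuth formula gives
θ = atan2( sin Δλ cos φ₂ , cos φ₁ sin φ₂ − sin φ₁ cos φ₂ cos Δλ ) = atan2(-0.5974, 0.6369) = -43.16°.
Adding 360° brings this into [0°, 360°): 316.8°.

316.8°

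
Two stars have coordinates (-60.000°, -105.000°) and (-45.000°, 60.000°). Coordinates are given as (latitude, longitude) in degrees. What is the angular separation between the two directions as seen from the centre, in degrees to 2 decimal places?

74.28°

In radians: φ₁ = -1.0472, φ₂ = -0.7854, Δλ = 165.000° = 2.8798 rad.
Haversine: a = sin²(Δφ/2) + cos φ₁ cos φ₂ sin²(Δλ/2) = 0.0170 + (0.5000)(0.7071)(0.9830) = 0.36457.
Central angle c = 2·arcsin(√a) = 1.29650 rad.
So the angular separation is 74.28°.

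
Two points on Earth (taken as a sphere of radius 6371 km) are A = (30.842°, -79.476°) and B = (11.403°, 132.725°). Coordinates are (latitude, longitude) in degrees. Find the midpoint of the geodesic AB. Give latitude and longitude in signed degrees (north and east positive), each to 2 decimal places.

53.63°, -166.29°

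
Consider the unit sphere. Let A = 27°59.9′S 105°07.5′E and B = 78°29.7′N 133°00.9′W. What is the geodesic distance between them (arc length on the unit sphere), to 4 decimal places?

Let φ₁ = -0.4887 rad, φ₂ = 1.3700 rad, and Δλ = 2.1269 rad.
Haversine: a = sin²(Δφ/2) + cos φ₁ cos φ₂ sin²(Δλ/2) = 0.6420 + (0.8830)(0.1995)(0.7639) = 0.77649.
Central angle c = 2·arcsin(√a) = 2.15672 rad.
On the unit sphere the arc length equals the central angle: 2.1567.

2.1567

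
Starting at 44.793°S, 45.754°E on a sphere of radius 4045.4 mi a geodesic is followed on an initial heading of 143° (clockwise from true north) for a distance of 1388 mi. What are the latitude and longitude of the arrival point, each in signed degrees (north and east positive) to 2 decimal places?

-58.67°, 68.67°

Angular distance δ = d/R = 1388/4045.4 = 0.34311 rad; initial bearing θ = 2.4958 rad.
sin φ₂ = sin φ₁ cos δ + cos φ₁ sin δ cos θ = (-0.7045)(0.9417) + (0.7097)(0.3364)(-0.7986) = -0.8541, so φ₂ = -58.67°.
Δλ = atan2(sin θ sin δ cos φ₁, cos δ − sin φ₁ sin φ₂) = atan2(0.1437, 0.3399) = 22.912°.
λ₂ = 45.754° + 22.912° = 68.67°.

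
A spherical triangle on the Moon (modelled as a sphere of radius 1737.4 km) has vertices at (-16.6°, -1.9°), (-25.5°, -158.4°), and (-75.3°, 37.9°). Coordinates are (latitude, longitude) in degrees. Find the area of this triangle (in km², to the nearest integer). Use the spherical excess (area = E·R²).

2418119 km²

Side lengths (central angles): a = 1.3729, b = 1.0892, c = 2.3053 rad; semiperimeter s = 2.3837.
By l'Huilier's theorem, tan(E/4) = √[tan(s/2) tan((s−a)/2) tan((s−b)/2) tan((s−c)/2)], giving spherical excess E = 0.8011 rad.
Area = E·R² = 0.8011 × (1737.4)² ≈ 2418119 km².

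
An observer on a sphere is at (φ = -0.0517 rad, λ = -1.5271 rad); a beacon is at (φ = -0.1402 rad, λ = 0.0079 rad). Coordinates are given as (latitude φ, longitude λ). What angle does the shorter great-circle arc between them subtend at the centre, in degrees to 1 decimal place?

87.6°

With latitudes φ₁ = -2.962°, φ₂ = -8.033° and longitude difference Δλ = 87.949°:
cos c = sin φ₁ sin φ₂ + cos φ₁ cos φ₂ cos Δλ = (-0.0517)(-0.1397) + (0.9987)(0.9902)(0.0358) = 0.04261,
so c = arccos(0.04261) = 1.52817 rad.
So the angular separation is 87.6°.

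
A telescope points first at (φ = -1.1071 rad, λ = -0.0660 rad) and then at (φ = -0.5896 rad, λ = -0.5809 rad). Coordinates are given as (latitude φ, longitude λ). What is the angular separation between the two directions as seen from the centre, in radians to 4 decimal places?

0.6079 rad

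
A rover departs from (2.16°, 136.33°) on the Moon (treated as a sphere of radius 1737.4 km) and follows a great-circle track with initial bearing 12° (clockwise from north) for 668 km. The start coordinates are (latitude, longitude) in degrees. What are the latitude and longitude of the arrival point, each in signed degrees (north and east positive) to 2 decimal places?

Angular distance δ = d/R = 668/1737.4 = 0.38448 rad; initial bearing θ = 0.2094 rad.
sin φ₂ = sin φ₁ cos δ + cos φ₁ sin δ cos θ = (0.0377)(0.9270) + (0.9993)(0.3751)(0.9781) = 0.4016, so φ₂ = 23.68°.
Δλ = atan2(sin θ sin δ cos φ₁, cos δ − sin φ₁ sin φ₂) = atan2(0.0779, 0.9119) = 4.885°.
λ₂ = 136.330° + 4.885° = 141.21°.

23.68°, 141.21°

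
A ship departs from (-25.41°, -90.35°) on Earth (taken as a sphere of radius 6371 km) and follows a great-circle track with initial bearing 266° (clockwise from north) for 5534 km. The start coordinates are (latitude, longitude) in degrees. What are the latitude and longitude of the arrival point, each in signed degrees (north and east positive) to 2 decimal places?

Angular distance δ = d/R = 5534/6371 = 0.86862 rad; initial bearing θ = 4.6426 rad.
sin φ₂ = sin φ₁ cos δ + cos φ₁ sin δ cos θ = (-0.4291)(0.6459) + (0.9033)(0.7634)(-0.0698) = -0.3252, so φ₂ = -18.98°.
Δλ = atan2(sin θ sin δ cos φ₁, cos δ − sin φ₁ sin φ₂) = atan2(-0.6879, 0.5063) = -53.646°.
λ₂ = -90.350° − 53.646° = -144.00°.

-18.98°, -144.00°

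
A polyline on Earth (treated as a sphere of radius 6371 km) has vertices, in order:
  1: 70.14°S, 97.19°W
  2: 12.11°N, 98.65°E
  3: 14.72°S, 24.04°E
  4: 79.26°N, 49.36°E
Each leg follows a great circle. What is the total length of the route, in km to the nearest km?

Leg 1→2: central angle 2.1140 rad, distance 13468.2 km.
Leg 2→3: central angle 1.3718 rad, distance 8739.9 km.
Leg 3→4: central angle 1.6576 rad, distance 10560.8 km.
Total: 13468.2 + 8739.9 + 10560.8 ≈ 32769 km.

32769 km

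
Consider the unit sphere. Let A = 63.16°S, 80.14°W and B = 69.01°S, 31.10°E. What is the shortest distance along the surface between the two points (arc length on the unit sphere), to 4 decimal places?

Let φ₁ = -1.1023 rad, φ₂ = -1.2045 rad, and Δλ = 1.9415 rad.
cos c = sin φ₁ sin φ₂ + cos φ₁ cos φ₂ cos Δλ = (-0.8923)(-0.9336) + (0.4515)(0.3582)(-0.3623) = 0.77447,
so c = arccos(0.77447) = 0.68492 rad.
On the unit sphere the arc length equals the central angle: 0.6849.

0.6849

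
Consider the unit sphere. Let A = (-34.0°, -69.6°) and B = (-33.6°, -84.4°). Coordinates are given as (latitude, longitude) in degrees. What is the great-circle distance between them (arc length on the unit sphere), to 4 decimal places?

With latitudes φ₁ = -34.000°, φ₂ = -33.600° and longitude difference Δλ = -14.800°:
cos c = sin φ₁ sin φ₂ + cos φ₁ cos φ₂ cos Δλ = (-0.5592)(-0.5534) + (0.8290)(0.8329)(0.9668) = 0.97707,
so c = arccos(0.97707) = 0.21458 rad.
On the unit sphere the arc length equals the central angle: 0.2146.

0.2146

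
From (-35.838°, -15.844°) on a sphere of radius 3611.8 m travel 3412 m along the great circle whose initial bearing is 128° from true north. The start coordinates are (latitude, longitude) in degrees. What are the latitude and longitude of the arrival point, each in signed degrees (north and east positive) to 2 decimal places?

-48.38°, 58.17°

Angular distance δ = d/R = 3412/3611.8 = 0.94468 rad; initial bearing θ = 2.2340 rad.
sin φ₂ = sin φ₁ cos δ + cos φ₁ sin δ cos θ = (-0.5855)(0.5860) + (0.8107)(0.8103)(-0.6157) = -0.7475, so φ₂ = -48.38°.
Δλ = atan2(sin θ sin δ cos φ₁, cos δ − sin φ₁ sin φ₂) = atan2(0.5176, 0.1483) = 74.011°.
λ₂ = -15.844° + 74.011° = 58.17°.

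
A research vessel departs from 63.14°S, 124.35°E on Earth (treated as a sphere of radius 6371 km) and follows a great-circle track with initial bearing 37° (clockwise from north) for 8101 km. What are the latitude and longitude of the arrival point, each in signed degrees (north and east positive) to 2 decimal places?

4.69°, 159.59°

Angular distance δ = d/R = 8101/6371 = 1.27154 rad; initial bearing θ = 0.6458 rad.
sin φ₂ = sin φ₁ cos δ + cos φ₁ sin δ cos θ = (-0.8921)(0.2948) + (0.4518)(0.9556)(0.7986) = 0.0818, so φ₂ = 4.69°.
Δλ = atan2(sin θ sin δ cos φ₁, cos δ − sin φ₁ sin φ₂) = atan2(0.2598, 0.3678) = 35.240°.
λ₂ = 124.350° + 35.240° = 159.59°.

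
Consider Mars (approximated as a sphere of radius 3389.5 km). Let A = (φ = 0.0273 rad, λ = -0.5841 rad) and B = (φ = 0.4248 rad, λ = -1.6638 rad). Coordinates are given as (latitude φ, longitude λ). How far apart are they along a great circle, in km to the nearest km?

3777 km

Let φ₁ = 0.0273 rad, φ₂ = 0.4248 rad, and Δλ = -1.0797 rad.
cos c = sin φ₁ sin φ₂ + cos φ₁ cos φ₂ cos Δλ = (0.0273)(0.4121) + (0.9996)(0.9111)(0.4716) = 0.44077,
so c = arccos(0.44077) = 1.11434 rad.
Distance = R·c = 3389.5 × 1.1143 ≈ 3777 km.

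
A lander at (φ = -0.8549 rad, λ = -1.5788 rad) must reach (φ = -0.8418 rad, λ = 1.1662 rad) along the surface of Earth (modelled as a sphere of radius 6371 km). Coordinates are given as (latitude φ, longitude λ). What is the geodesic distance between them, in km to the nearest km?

Let φ₁ = -0.8549 rad, φ₂ = -0.8418 rad, and Δλ = 2.7450 rad.
cos c = sin φ₁ sin φ₂ + cos φ₁ cos φ₂ cos Δλ = (-0.7545)(-0.7458) + (0.6563)(0.6661)(-0.9224) = 0.15950,
so c = arccos(0.15950) = 1.41061 rad.
Distance = R·c = 6371 × 1.4106 ≈ 8987 km.

8987 km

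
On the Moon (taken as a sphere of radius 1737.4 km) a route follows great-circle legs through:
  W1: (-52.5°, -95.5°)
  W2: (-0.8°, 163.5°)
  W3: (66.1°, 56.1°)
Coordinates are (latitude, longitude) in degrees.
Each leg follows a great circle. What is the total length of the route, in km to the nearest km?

5874 km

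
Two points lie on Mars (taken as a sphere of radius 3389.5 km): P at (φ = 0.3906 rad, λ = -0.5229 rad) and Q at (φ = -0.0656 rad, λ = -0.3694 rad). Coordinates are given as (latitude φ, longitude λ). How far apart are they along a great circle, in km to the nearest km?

In radians: φ₁ = 0.3906, φ₂ = -0.0656, Δλ = 8.795° = 0.1535 rad.
cos c = sin φ₁ sin φ₂ + cos φ₁ cos φ₂ cos Δλ = (0.3807)(-0.0656) + (0.9247)(0.9978)(0.9882) = 0.88688,
so c = arccos(0.88688) = 0.48024 rad.
Distance = R·c = 3389.5 × 0.4802 ≈ 1628 km.

1628 km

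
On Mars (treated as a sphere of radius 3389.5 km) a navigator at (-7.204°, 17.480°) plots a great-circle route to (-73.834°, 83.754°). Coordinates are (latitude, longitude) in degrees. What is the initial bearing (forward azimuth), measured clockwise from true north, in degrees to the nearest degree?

With φ₁ = -0.1257, φ₂ = -1.2886, Δλ = 1.1567 rad, the forward-azimuth formula gives
θ = atan2( sin Δλ cos φ₂ , cos φ₁ sin φ₂ − sin φ₁ cos φ₂ cos Δλ ) = atan2(0.2549, -0.9388) = 164.81°.
So the initial bearing is 165°.

165°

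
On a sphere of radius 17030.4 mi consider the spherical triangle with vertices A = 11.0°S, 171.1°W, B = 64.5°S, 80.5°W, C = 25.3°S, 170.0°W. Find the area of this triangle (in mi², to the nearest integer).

20878849 mi²

Side lengths (central angles): a = 1.1711, b = 0.2502, c = 1.4022 rad; semiperimeter s = 1.4118.
By l'Huilier's theorem, tan(E/4) = √[tan(s/2) tan((s−a)/2) tan((s−b)/2) tan((s−c)/2)], giving spherical excess E = 0.0720 rad.
Area = E·R² = 0.0720 × (17030.4)² ≈ 20878849 mi².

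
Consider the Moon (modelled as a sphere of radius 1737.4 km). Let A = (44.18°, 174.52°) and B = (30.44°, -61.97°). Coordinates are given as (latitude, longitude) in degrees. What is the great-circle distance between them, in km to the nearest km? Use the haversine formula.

Let φ₁ = 0.7711 rad, φ₂ = 0.5313 rad, and Δλ = 2.1557 rad.
Haversine: a = sin²(Δφ/2) + cos φ₁ cos φ₂ sin²(Δλ/2) = 0.0143 + (0.7172)(0.8622)(0.7760) = 0.49414.
Central angle c = 2·arcsin(√a) = 1.55907 rad.
Distance = R·c = 1737.4 × 1.5591 ≈ 2709 km.

2709 km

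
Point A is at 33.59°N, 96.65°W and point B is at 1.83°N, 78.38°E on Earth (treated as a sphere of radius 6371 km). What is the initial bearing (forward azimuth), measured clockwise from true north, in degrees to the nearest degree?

Δλ = 175.030° = 3.0548 rad.
y = sin Δλ · cos φ₂ = (0.0866)(0.9995) = 0.0866
x = cos φ₁ sin φ₂ − sin φ₁ cos φ₂ cos Δλ = (0.8330)(0.0319) − (0.5532)(0.9995)(-0.9962) = 0.5775
θ = atan2(y, x) = 8.53°, so the bearing is 9°.

9°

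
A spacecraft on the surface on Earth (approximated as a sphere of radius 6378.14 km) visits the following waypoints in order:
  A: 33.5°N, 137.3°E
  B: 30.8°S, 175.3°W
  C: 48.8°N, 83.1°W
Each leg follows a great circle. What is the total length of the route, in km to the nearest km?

Leg A→B: central angle 1.3672 rad, distance 8720.1 km.
Leg B→C: central angle 1.9900 rad, distance 12692.2 km.
Total: 8720.1 + 12692.2 ≈ 21412 km.

21412 km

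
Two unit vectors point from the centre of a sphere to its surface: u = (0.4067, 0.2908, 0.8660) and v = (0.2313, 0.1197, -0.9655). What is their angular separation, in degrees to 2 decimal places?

135.01°

u·v = -0.7072; |u| = 1.0000, |v| = 1.0000.
cos θ = (u·v)/(|u||v|) = -0.7073, so θ = 135.01°.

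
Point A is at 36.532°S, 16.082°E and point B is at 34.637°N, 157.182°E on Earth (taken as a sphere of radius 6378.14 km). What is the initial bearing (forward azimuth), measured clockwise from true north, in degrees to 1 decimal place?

With φ₁ = -0.6376, φ₂ = 0.6045, Δλ = 2.4627 rad, the forward-azimuth formula gives
θ = atan2( sin Δλ cos φ₂ , cos φ₁ sin φ₂ − sin φ₁ cos φ₂ cos Δλ ) = atan2(0.5167, 0.0755) = 81.68°.
So the initial bearing is 81.7°.

81.7°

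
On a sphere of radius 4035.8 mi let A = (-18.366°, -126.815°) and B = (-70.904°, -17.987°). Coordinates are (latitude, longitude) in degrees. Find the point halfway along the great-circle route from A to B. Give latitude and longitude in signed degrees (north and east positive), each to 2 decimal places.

-54.51°, -106.66°

The central angle between A and B is δ = 1.3719 rad.
With f = 0.5, the slerp weights are sin((1−f)δ)/sin δ = 0.6462 and sin(fδ)/sin δ = 0.6462.
Weighted sum of the unit vectors: (0.6462)·(-0.5687,-0.7598,-0.3151) + (0.6462)·(0.3112,-0.1010,-0.9450) = (-0.1664, -0.5562, -0.8142).
Converting back: φ = atan2(z, √(x²+y²)) = -54.51°, λ = atan2(y, x) = -106.66°.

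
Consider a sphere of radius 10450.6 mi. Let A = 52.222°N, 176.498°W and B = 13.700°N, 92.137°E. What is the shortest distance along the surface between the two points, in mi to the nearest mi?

14598 mi

Let φ₁ = 0.9114 rad, φ₂ = 0.2391 rad, and Δλ = -1.5946 rad.
cos c = sin φ₁ sin φ₂ + cos φ₁ cos φ₂ cos Δλ = (0.7904)(0.2368) + (0.6126)(0.9715)(-0.0238) = 0.17302,
so c = arccos(0.17302) = 1.39690 rad.
Distance = R·c = 10450.6 × 1.3969 ≈ 14598 mi.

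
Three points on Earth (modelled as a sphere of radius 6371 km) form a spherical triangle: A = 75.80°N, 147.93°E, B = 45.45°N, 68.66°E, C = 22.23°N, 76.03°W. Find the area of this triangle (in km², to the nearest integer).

Side lengths (central angles): a = 1.8341, b = 1.3661, c = 0.7628 rad; semiperimeter s = 1.9815.
By l'Huilier's theorem, tan(E/4) = √[tan(s/2) tan((s−a)/2) tan((s−b)/2) tan((s−c)/2)], giving spherical excess E = 0.6271 rad.
Area = E·R² = 0.6271 × (6371)² ≈ 25454360 km².

25454360 km²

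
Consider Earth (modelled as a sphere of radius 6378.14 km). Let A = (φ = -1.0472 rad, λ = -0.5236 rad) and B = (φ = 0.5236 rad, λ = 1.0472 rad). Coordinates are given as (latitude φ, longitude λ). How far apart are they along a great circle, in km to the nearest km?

With latitudes φ₁ = -60.000°, φ₂ = 30.000° and longitude difference Δλ = 90.000°:
cos c = sin φ₁ sin φ₂ + cos φ₁ cos φ₂ cos Δλ = (-0.8660)(0.5000) + (0.5000)(0.8660)(-0.0000) = -0.43302,
so c = arccos(-0.43302) = 2.01863 rad.
Distance = R·c = 6378.14 × 2.0186 ≈ 12875 km.

12875 km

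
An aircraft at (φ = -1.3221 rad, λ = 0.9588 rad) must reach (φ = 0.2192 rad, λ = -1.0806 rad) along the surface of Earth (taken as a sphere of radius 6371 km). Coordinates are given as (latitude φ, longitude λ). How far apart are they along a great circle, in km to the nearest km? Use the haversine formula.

12078 km

With latitudes φ₁ = -75.751°, φ₂ = 12.559° and longitude difference Δλ = -116.849°:
Haversine: a = sin²(Δφ/2) + cos φ₁ cos φ₂ sin²(Δλ/2) = 0.4853 + (0.2461)(0.9761)(0.7258) = 0.65963.
Central angle c = 2·arcsin(√a) = 1.89575 rad.
Distance = R·c = 6371 × 1.8958 ≈ 12078 km.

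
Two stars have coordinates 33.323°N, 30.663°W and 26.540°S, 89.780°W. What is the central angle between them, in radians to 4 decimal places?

1.4321 rad

Let φ₁ = 0.5816 rad, φ₂ = -0.4632 rad, and Δλ = -1.0318 rad.
Haversine: a = sin²(Δφ/2) + cos φ₁ cos φ₂ sin²(Δλ/2) = 0.2490 + (0.8356)(0.8946)(0.2434) = 0.43088.
Central angle c = 2·arcsin(√a) = 1.43212 rad.
So the angular separation is 1.4321 rad.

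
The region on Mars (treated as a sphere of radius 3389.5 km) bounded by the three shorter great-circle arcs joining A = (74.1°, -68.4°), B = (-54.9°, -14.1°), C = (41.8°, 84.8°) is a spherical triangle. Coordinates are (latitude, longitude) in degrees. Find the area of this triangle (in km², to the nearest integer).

30077083 km²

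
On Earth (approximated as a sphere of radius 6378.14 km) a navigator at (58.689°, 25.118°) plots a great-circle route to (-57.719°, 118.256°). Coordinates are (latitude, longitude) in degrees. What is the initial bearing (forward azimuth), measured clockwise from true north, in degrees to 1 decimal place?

Δλ = 93.138° = 1.6256 rad.
y = sin Δλ · cos φ₂ = (0.9985)(0.5341) = 0.5333
x = cos φ₁ sin φ₂ − sin φ₁ cos φ₂ cos Δλ = (0.5197)(-0.8454) − (0.8544)(0.5341)(-0.0547) = -0.4144
θ = atan2(y, x) = 127.85°, so the bearing is 127.8°.

127.8°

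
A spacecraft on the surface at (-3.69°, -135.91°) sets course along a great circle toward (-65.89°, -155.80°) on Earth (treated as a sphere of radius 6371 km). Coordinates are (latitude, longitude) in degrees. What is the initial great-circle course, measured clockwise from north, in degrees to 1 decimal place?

With φ₁ = -0.0644, φ₂ = -1.1500, Δλ = -0.3471 rad, the forward-azimuth formula gives
θ = atan2( sin Δλ cos φ₂ , cos φ₁ sin φ₂ − sin φ₁ cos φ₂ cos Δλ ) = atan2(-0.1390, -0.8861) = -171.09°.
Adding 360° brings this into [0°, 360°): 188.9°.

188.9°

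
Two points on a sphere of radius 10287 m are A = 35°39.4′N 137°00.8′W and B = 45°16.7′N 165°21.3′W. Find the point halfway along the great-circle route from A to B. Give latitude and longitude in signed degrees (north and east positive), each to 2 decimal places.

41.34°, -150.15°

Central angle δ = 0.4093 rad. Interpolating on the sphere with fraction f = 0.5:
P = [sin((1−f)δ)·A + sin(fδ)·B] / sin δ = 0.5107·A + 0.5107·B in Cartesian coordinates,
giving P = (-0.6512, -0.3738, 0.6605), i.e. latitude 41.34°, longitude -150.15°.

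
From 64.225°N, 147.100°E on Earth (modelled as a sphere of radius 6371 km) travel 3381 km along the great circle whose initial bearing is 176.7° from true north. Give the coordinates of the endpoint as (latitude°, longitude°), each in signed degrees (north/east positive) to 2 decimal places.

Angular distance δ = d/R = 3381/6371 = 0.53069 rad; initial bearing θ = 3.0840 rad.
sin φ₂ = sin φ₁ cos δ + cos φ₁ sin δ cos θ = (0.9005)(0.8625) + (0.4348)(0.5061)(-0.9983) = 0.5569, so φ₂ = 33.84°.
Δλ = atan2(sin θ sin δ cos φ₁, cos δ − sin φ₁ sin φ₂) = atan2(0.0127, 0.3609) = 2.010°.
λ₂ = 147.100° + 2.010° = 149.11°.

33.84°, 149.11°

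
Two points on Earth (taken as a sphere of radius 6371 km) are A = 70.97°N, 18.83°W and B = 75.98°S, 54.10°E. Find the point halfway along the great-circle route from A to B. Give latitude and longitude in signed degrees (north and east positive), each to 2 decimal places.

-3.10°, 11.42°

The central angle between A and B is δ = 2.6770 rad.
With f = 0.5, the slerp weights are sin((1−f)δ)/sin δ = 2.1719 and sin(fδ)/sin δ = 2.1719.
Weighted sum of the unit vectors: (2.1719)·(0.3086,-0.1052,0.9453) + (2.1719)·(0.1421,0.1962,-0.9702) = (0.9788, 0.1976, -0.0540).
Converting back: φ = atan2(z, √(x²+y²)) = -3.10°, λ = atan2(y, x) = 11.42°.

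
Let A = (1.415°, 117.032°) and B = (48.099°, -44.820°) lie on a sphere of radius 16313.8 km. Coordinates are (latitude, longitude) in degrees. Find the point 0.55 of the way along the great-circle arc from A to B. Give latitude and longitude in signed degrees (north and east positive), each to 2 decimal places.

66.45°, 78.52°

Central angle δ = 2.2345 rad. Interpolating on the sphere with fraction f = 0.55:
P = [sin((1−f)δ)·A + sin(fδ)·B] / sin δ = 1.0720·A + 1.1961·B in Cartesian coordinates,
giving P = (0.0795, 0.3916, 0.9167), i.e. latitude 66.45°, longitude 78.52°.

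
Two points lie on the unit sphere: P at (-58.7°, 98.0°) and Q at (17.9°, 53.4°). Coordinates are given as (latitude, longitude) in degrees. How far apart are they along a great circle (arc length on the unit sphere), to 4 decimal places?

1.4813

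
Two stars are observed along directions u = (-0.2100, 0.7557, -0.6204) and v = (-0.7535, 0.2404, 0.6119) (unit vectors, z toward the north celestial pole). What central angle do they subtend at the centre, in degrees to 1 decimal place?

92.3°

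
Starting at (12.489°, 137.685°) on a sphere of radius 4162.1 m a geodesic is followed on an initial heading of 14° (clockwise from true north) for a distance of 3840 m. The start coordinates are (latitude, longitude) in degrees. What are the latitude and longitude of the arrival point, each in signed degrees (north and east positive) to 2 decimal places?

62.34°, 162.24°

Angular distance δ = d/R = 3840/4162.1 = 0.92261 rad; initial bearing θ = 0.2443 rad.
sin φ₂ = sin φ₁ cos δ + cos φ₁ sin δ cos θ = (0.2163)(0.6037) + (0.9763)(0.7972)(0.9703) = 0.8858, so φ₂ = 62.34°.
Δλ = atan2(sin θ sin δ cos φ₁, cos δ − sin φ₁ sin φ₂) = atan2(0.1883, 0.4122) = 24.551°.
λ₂ = 137.685° + 24.551° = 162.24°.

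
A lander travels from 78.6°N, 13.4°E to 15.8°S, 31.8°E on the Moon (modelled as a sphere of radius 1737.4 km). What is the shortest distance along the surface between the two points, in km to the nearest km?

In radians: φ₁ = 1.3718, φ₂ = -0.2758, Δλ = 18.400° = 0.3211 rad.
cos c = sin φ₁ sin φ₂ + cos φ₁ cos φ₂ cos Δλ = (0.9803)(-0.2723) + (0.1977)(0.9622)(0.9489) = -0.08644,
so c = arccos(-0.08644) = 1.65735 rad.
Distance = R·c = 1737.4 × 1.6573 ≈ 2879 km.

2879 km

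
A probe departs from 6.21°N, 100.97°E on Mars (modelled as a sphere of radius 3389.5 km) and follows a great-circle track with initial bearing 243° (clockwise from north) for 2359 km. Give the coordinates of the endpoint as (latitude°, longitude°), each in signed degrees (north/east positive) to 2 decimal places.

-11.91°, 65.25°

Angular distance δ = d/R = 2359/3389.5 = 0.69597 rad; initial bearing θ = 4.2412 rad.
sin φ₂ = sin φ₁ cos δ + cos φ₁ sin δ cos θ = (0.1082)(0.7674) + (0.9941)(0.6411)(-0.4540) = -0.2063, so φ₂ = -11.91°.
Δλ = atan2(sin θ sin δ cos φ₁, cos δ − sin φ₁ sin φ₂) = atan2(-0.5679, 0.7898) = -35.719°.
λ₂ = 100.970° − 35.719° = 65.25°.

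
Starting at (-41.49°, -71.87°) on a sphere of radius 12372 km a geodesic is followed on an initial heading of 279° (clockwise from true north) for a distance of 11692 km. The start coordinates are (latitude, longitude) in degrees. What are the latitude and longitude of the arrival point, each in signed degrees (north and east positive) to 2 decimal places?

Angular distance δ = d/R = 11692/12372 = 0.94504 rad; initial bearing θ = 4.8695 rad.
sin φ₂ = sin φ₁ cos δ + cos φ₁ sin δ cos θ = (-0.6625)(0.5857) + (0.7491)(0.8105)(0.1564) = -0.2931, so φ₂ = -17.04°.
Δλ = atan2(sin θ sin δ cos φ₁, cos δ − sin φ₁ sin φ₂) = atan2(-0.5997, 0.3916) = -56.856°.
λ₂ = -71.870° − 56.856° = -128.73°.

-17.04°, -128.73°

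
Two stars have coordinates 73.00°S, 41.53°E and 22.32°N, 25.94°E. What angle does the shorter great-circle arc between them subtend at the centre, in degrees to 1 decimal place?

With latitudes φ₁ = -73.000°, φ₂ = 22.320° and longitude difference Δλ = -15.590°:
Haversine: a = sin²(Δφ/2) + cos φ₁ cos φ₂ sin²(Δλ/2) = 0.5464 + (0.2924)(0.9251)(0.0184) = 0.55133.
Central angle c = 2·arcsin(√a) = 1.67365 rad.
So the angular separation is 95.9°.

95.9°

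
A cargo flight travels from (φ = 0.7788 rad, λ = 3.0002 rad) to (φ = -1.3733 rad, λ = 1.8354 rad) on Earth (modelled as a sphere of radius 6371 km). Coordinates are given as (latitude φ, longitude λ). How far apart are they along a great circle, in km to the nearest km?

With latitudes φ₁ = 44.622°, φ₂ = -78.684° and longitude difference Δλ = -66.738°:
cos c = sin φ₁ sin φ₂ + cos φ₁ cos φ₂ cos Δλ = (0.7024)(-0.9806) + (0.7118)(0.1962)(0.3949) = -0.63362,
so c = arccos(-0.63362) = 2.25701 rad.
Distance = R·c = 6371 × 2.2570 ≈ 14379 km.

14379 km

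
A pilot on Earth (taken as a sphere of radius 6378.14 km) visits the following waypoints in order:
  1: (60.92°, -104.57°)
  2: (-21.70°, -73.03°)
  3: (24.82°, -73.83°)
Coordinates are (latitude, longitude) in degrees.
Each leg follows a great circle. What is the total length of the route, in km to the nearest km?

14804 km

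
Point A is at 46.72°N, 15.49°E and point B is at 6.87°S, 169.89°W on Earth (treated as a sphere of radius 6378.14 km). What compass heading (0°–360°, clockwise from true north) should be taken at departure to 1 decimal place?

Δλ = 174.620° = 3.0477 rad.
y = sin Δλ · cos φ₂ = (0.0938)(0.9928) = 0.0931
x = cos φ₁ sin φ₂ − sin φ₁ cos φ₂ cos Δλ = (0.6856)(-0.1196) − (0.7280)(0.9928)(-0.9956) = 0.6376
θ = atan2(y, x) = 8.31°, so the bearing is 8.3°.

8.3°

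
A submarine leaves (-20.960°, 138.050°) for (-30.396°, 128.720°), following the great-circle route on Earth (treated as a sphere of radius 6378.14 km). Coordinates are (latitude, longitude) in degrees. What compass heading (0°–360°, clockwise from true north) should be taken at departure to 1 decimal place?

219.8°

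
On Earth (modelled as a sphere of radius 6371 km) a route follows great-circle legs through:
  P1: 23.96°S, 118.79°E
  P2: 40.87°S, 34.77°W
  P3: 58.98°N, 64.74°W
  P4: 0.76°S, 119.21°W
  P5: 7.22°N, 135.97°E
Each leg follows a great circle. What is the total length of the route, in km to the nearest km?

Leg P1→P2: central angle 1.9316 rad, distance 12306.2 km.
Leg P2→P3: central angle 1.7959 rad, distance 11441.5 km.
Leg P3→P4: central angle 1.2786 rad, distance 8145.8 km.
Leg P4→P5: central angle 1.8291 rad, distance 11652.9 km.
Total: 12306.2 + 11441.5 + 8145.8 + 11652.9 ≈ 43546 km.

43546 km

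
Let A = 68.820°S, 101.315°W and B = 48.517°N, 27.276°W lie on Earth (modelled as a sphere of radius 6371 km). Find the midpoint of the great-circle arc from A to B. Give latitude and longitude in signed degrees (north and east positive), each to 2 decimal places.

-12.35°, -51.79°

The central angle between A and B is δ = 2.2559 rad.
With f = 0.5, the slerp weights are sin((1−f)δ)/sin δ = 1.1668 and sin(fδ)/sin δ = 1.1668.
Weighted sum of the unit vectors: (1.1668)·(-0.0709,-0.3543,-0.9324) + (1.1668)·(0.5887,-0.3036,0.7492) = (0.6042, -0.7676, -0.2139).
Converting back: φ = atan2(z, √(x²+y²)) = -12.35°, λ = atan2(y, x) = -51.79°.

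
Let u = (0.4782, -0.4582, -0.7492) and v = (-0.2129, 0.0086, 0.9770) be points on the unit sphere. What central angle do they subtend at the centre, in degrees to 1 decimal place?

146.9°

u·v = -0.8377; |u| = 1.0000, |v| = 1.0000.
cos θ = (u·v)/(|u||v|) = -0.8378, so θ = 146.9°.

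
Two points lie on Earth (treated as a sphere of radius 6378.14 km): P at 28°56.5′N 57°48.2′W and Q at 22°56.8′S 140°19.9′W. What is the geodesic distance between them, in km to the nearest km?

Let φ₁ = 0.5051 rad, φ₂ = -0.4005 rad, and Δλ = -1.4404 rad.
cos c = sin φ₁ sin φ₂ + cos φ₁ cos φ₂ cos Δλ = (0.4839)(-0.3899) + (0.8751)(0.9209)(0.1300) = -0.08388,
so c = arccos(-0.08388) = 1.65477 rad.
Distance = R·c = 6378.14 × 1.6548 ≈ 10554 km.

10554 km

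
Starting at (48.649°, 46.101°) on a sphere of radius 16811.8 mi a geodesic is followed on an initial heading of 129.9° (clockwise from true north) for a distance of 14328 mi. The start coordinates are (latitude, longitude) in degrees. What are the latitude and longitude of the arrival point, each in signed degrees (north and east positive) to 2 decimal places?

10.09°, 82.01°

Angular distance δ = d/R = 14328/16811.8 = 0.85226 rad; initial bearing θ = 2.2672 rad.
sin φ₂ = sin φ₁ cos δ + cos φ₁ sin δ cos θ = (0.7507)(0.6583) + (0.6607)(0.7528)(-0.6414) = 0.1751, so φ₂ = 10.09°.
Δλ = atan2(sin θ sin δ cos φ₁, cos δ − sin φ₁ sin φ₂) = atan2(0.3815, 0.5268) = 35.914°.
λ₂ = 46.101° + 35.914° = 82.01°.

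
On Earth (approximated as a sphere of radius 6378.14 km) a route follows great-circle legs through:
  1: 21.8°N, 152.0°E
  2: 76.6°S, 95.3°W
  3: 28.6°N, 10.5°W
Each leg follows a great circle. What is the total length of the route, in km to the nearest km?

Leg 1→2: central angle 2.0312 rad, distance 12955.2 km.
Leg 2→3: central angle 2.0344 rad, distance 12976.0 km.
Total: 12955.2 + 12976.0 ≈ 25931 km.

25931 km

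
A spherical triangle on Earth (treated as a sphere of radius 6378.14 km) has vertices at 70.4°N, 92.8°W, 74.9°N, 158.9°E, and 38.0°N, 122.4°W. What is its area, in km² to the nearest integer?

6458461 km²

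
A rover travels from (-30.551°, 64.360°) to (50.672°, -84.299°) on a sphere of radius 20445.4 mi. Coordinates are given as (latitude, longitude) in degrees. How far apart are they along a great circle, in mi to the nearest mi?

53255 mi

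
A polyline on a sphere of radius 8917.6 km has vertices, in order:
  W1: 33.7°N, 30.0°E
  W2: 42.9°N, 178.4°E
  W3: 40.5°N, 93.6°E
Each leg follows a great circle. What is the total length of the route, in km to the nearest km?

Leg W1→W2: central angle 1.7127 rad, distance 15272.8 km.
Leg W2→W3: central angle 1.0557 rad, distance 9414.7 km.
Total: 15272.8 + 9414.7 ≈ 24688 km.

24688 km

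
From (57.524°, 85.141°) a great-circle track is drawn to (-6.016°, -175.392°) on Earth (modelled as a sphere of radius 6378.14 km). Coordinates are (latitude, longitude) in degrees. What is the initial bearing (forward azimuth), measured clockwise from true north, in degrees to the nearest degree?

85°

With φ₁ = 1.0040, φ₂ = -0.1050, Δλ = 1.7360 rad, the forward-azimuth formula gives
θ = atan2( sin Δλ cos φ₂ , cos φ₁ sin φ₂ − sin φ₁ cos φ₂ cos Δλ ) = atan2(0.9809, 0.0817) = 85.24°.
So the initial bearing is 85°.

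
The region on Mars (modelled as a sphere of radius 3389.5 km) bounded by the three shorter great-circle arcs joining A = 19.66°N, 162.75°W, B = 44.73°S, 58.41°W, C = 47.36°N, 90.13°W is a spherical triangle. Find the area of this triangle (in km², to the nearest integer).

16639972 km²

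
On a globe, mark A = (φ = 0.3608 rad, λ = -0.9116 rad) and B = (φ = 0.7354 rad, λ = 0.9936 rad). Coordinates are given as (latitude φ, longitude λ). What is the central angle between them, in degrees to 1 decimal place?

With latitudes φ₁ = 20.672°, φ₂ = 42.135° and longitude difference Δλ = 109.160°:
cos c = sin φ₁ sin φ₂ + cos φ₁ cos φ₂ cos Δλ = (0.3530)(0.6709) + (0.9356)(0.7416)(-0.3282) = 0.00912,
so c = arccos(0.00912) = 1.56167 rad.
So the angular separation is 89.5°.

89.5°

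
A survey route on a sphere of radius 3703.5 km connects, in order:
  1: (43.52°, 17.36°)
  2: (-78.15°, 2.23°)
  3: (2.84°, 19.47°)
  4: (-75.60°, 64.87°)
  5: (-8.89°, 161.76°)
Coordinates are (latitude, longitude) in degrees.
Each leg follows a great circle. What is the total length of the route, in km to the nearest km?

23876 km

Leg 1→2: central angle 2.1296 rad, distance 7887.0 km.
Leg 2→3: central angle 1.4229 rad, distance 5269.6 km.
Leg 3→4: central angle 1.4440 rad, distance 5348.0 km.
Leg 4→5: central angle 1.4503 rad, distance 5371.2 km.
Total: 7887.0 + 5269.6 + 5348.0 + 5371.2 ≈ 23876 km.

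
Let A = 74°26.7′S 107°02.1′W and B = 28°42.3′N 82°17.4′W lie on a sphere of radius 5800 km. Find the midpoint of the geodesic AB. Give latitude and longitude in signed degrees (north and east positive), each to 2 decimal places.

The central angle between A and B is δ = 1.8225 rad.
With f = 0.5, the slerp weights are sin((1−f)δ)/sin δ = 0.8160 and sin(fδ)/sin δ = 0.8160.
Weighted sum of the unit vectors: (0.8160)·(-0.0786,-0.2564,-0.9634) + (0.8160)·(0.1177,-0.8692,0.4803) = (0.0319, -0.9185, -0.3942).
Converting back: φ = atan2(z, √(x²+y²)) = -23.22°, λ = atan2(y, x) = -88.01°.

-23.22°, -88.01°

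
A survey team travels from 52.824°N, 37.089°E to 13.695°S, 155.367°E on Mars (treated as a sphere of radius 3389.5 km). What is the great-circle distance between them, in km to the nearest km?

In radians: φ₁ = 0.9220, φ₂ = -0.2390, Δλ = 118.278° = 2.0643 rad.
cos c = sin φ₁ sin φ₂ + cos φ₁ cos φ₂ cos Δλ = (0.7968)(-0.2368) + (0.6043)(0.9716)(-0.4738) = -0.46677,
so c = arccos(-0.46677) = 2.05643 rad.
Distance = R·c = 3389.5 × 2.0564 ≈ 6970 km.

6970 km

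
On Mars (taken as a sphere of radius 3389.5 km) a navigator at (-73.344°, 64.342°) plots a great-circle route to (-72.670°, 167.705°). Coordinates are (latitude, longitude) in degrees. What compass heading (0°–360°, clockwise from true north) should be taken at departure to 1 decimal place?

139.5°

With φ₁ = -1.2801, φ₂ = -1.2683, Δλ = 1.8040 rad, the forward-azimuth formula gives
θ = atan2( sin Δλ cos φ₂ , cos φ₁ sin φ₂ − sin φ₁ cos φ₂ cos Δλ ) = atan2(0.2898, -0.3396) = 139.52°.
So the initial bearing is 139.5°.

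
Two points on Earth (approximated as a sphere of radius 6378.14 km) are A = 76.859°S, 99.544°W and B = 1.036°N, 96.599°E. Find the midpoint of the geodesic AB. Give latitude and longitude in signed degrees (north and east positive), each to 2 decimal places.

Central angle δ = 1.8090 rad. Interpolating on the sphere with fraction f = 0.5:
P = [sin((1−f)δ)·A + sin(fδ)·B] / sin δ = 0.8090·A + 0.8090·B in Cartesian coordinates,
giving P = (-0.1234, 0.6221, -0.7731), i.e. latitude -50.64°, longitude 101.22°.

-50.64°, 101.22°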